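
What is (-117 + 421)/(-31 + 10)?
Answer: -304/21 ≈ -14.476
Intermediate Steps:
(-117 + 421)/(-31 + 10) = 304/(-21) = 304*(-1/21) = -304/21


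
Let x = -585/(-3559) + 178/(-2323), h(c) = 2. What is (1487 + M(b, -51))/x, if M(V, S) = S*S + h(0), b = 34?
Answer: 33814308130/725453 ≈ 46611.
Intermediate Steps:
M(V, S) = 2 + S**2 (M(V, S) = S*S + 2 = S**2 + 2 = 2 + S**2)
x = 725453/8267557 (x = -585*(-1/3559) + 178*(-1/2323) = 585/3559 - 178/2323 = 725453/8267557 ≈ 0.087747)
(1487 + M(b, -51))/x = (1487 + (2 + (-51)**2))/(725453/8267557) = (1487 + (2 + 2601))*(8267557/725453) = (1487 + 2603)*(8267557/725453) = 4090*(8267557/725453) = 33814308130/725453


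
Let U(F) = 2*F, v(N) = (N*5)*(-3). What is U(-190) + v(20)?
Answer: -680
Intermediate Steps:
v(N) = -15*N (v(N) = (5*N)*(-3) = -15*N)
U(-190) + v(20) = 2*(-190) - 15*20 = -380 - 300 = -680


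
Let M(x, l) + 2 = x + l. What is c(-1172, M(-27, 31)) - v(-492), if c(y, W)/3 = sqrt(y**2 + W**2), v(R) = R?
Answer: 492 + 6*sqrt(343397) ≈ 4008.0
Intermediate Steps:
M(x, l) = -2 + l + x (M(x, l) = -2 + (x + l) = -2 + (l + x) = -2 + l + x)
c(y, W) = 3*sqrt(W**2 + y**2) (c(y, W) = 3*sqrt(y**2 + W**2) = 3*sqrt(W**2 + y**2))
c(-1172, M(-27, 31)) - v(-492) = 3*sqrt((-2 + 31 - 27)**2 + (-1172)**2) - 1*(-492) = 3*sqrt(2**2 + 1373584) + 492 = 3*sqrt(4 + 1373584) + 492 = 3*sqrt(1373588) + 492 = 3*(2*sqrt(343397)) + 492 = 6*sqrt(343397) + 492 = 492 + 6*sqrt(343397)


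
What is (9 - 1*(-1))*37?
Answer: 370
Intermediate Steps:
(9 - 1*(-1))*37 = (9 + 1)*37 = 10*37 = 370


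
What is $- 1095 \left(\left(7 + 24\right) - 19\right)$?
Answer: $-13140$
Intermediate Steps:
$- 1095 \left(\left(7 + 24\right) - 19\right) = - 1095 \left(31 - 19\right) = \left(-1095\right) 12 = -13140$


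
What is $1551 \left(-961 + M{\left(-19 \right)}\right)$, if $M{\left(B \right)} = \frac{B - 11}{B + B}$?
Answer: $- \frac{28296444}{19} \approx -1.4893 \cdot 10^{6}$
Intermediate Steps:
$M{\left(B \right)} = \frac{-11 + B}{2 B}$
$1551 \left(-961 + M{\left(-19 \right)}\right) = 1551 \left(-961 + \frac{-11 - 19}{2 \left(-19\right)}\right) = 1551 \left(-961 + \frac{1}{2} \left(- \frac{1}{19}\right) \left(-30\right)\right) = 1551 \left(-961 + \frac{15}{19}\right) = 1551 \left(- \frac{18244}{19}\right) = - \frac{28296444}{19}$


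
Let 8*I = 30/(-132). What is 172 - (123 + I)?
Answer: 8629/176 ≈ 49.028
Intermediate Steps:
I = -5/176 (I = (30/(-132))/8 = (30*(-1/132))/8 = (⅛)*(-5/22) = -5/176 ≈ -0.028409)
172 - (123 + I) = 172 - (123 - 5/176) = 172 - 1*21643/176 = 172 - 21643/176 = 8629/176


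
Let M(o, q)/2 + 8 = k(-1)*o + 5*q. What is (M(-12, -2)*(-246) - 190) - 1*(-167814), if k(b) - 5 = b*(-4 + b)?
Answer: 235520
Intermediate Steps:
k(b) = 5 + b*(-4 + b)
M(o, q) = -16 + 10*q + 20*o (M(o, q) = -16 + 2*((5 + (-1)² - 4*(-1))*o + 5*q) = -16 + 2*((5 + 1 + 4)*o + 5*q) = -16 + 2*(10*o + 5*q) = -16 + 2*(5*q + 10*o) = -16 + (10*q + 20*o) = -16 + 10*q + 20*o)
(M(-12, -2)*(-246) - 190) - 1*(-167814) = ((-16 + 10*(-2) + 20*(-12))*(-246) - 190) - 1*(-167814) = ((-16 - 20 - 240)*(-246) - 190) + 167814 = (-276*(-246) - 190) + 167814 = (67896 - 190) + 167814 = 67706 + 167814 = 235520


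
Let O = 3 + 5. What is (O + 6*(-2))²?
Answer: 16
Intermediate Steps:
O = 8
(O + 6*(-2))² = (8 + 6*(-2))² = (8 - 12)² = (-4)² = 16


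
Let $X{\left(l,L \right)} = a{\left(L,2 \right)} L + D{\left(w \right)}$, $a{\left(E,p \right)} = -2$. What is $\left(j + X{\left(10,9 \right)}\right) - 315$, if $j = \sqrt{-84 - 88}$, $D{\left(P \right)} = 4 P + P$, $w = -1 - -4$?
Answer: $-318 + 2 i \sqrt{43} \approx -318.0 + 13.115 i$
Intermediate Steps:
$w = 3$ ($w = -1 + 4 = 3$)
$D{\left(P \right)} = 5 P$
$X{\left(l,L \right)} = 15 - 2 L$ ($X{\left(l,L \right)} = - 2 L + 5 \cdot 3 = - 2 L + 15 = 15 - 2 L$)
$j = 2 i \sqrt{43}$ ($j = \sqrt{-172} = 2 i \sqrt{43} \approx 13.115 i$)
$\left(j + X{\left(10,9 \right)}\right) - 315 = \left(2 i \sqrt{43} + \left(15 - 18\right)\right) - 315 = \left(2 i \sqrt{43} - 3\right) - 315 = \left(-3 + 2 i \sqrt{43}\right) - 315 = -318 + 2 i \sqrt{43}$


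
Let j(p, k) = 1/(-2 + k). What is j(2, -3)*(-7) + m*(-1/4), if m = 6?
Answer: -1/10 ≈ -0.10000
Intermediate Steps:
j(2, -3)*(-7) + m*(-1/4) = -7/(-2 - 3) + 6*(-1/4) = -7/(-5) + 6*(-1*1/4) = -1/5*(-7) + 6*(-1/4) = 7/5 - 3/2 = -1/10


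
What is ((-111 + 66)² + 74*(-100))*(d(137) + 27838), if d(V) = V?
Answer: -150365625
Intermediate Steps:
((-111 + 66)² + 74*(-100))*(d(137) + 27838) = ((-111 + 66)² + 74*(-100))*(137 + 27838) = ((-45)² - 7400)*27975 = (2025 - 7400)*27975 = -5375*27975 = -150365625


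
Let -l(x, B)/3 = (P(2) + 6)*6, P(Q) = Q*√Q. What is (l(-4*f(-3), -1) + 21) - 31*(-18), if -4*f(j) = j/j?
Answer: 471 - 36*√2 ≈ 420.09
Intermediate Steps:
P(Q) = Q^(3/2)
f(j) = -¼ (f(j) = -j/(4*j) = -¼*1 = -¼)
l(x, B) = -108 - 36*√2 (l(x, B) = -3*(2^(3/2) + 6)*6 = -3*(2*√2 + 6)*6 = -3*(6 + 2*√2)*6 = -3*(36 + 12*√2) = -108 - 36*√2)
(l(-4*f(-3), -1) + 21) - 31*(-18) = ((-108 - 36*√2) + 21) - 31*(-18) = (-87 - 36*√2) + 558 = 471 - 36*√2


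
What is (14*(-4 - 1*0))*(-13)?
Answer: 728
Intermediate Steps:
(14*(-4 - 1*0))*(-13) = (14*(-4 + 0))*(-13) = (14*(-4))*(-13) = -56*(-13) = 728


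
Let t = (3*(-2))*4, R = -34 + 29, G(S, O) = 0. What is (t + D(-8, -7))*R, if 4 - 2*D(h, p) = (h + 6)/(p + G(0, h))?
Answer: 775/7 ≈ 110.71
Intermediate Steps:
R = -5
D(h, p) = 2 - (6 + h)/(2*p) (D(h, p) = 2 - (h + 6)/(2*(p + 0)) = 2 - (6 + h)/(2*p))
t = -24 (t = -6*4 = -24)
(t + D(-8, -7))*R = (-24 + (½)*(-6 - 1*(-8) + 4*(-7))/(-7))*(-5) = (-24 + (½)*(-⅐)*(-6 + 8 - 28))*(-5) = (-24 + (½)*(-⅐)*(-26))*(-5) = (-24 + 13/7)*(-5) = -155/7*(-5) = 775/7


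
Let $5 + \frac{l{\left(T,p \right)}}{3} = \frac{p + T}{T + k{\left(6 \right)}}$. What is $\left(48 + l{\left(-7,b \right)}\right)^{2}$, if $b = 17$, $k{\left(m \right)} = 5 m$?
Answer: $\frac{622521}{529} \approx 1176.8$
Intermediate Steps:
$l{\left(T,p \right)} = -15 + \frac{3 \left(T + p\right)}{30 + T}$ ($l{\left(T,p \right)} = -15 + 3 \frac{p + T}{T + 5 \cdot 6} = -15 + 3 \frac{T + p}{T + 30} = -15 + 3 \frac{T + p}{30 + T} = -15 + \frac{3 \left(T + p\right)}{30 + T}$)
$\left(48 + l{\left(-7,b \right)}\right)^{2} = \left(48 + \frac{3 \left(-150 + 17 - -28\right)}{30 - 7}\right)^{2} = \left(48 + \frac{3 \left(-150 + 17 + 28\right)}{23}\right)^{2} = \left(48 + 3 \cdot \frac{1}{23} \left(-105\right)\right)^{2} = \left(48 - \frac{315}{23}\right)^{2} = \left(\frac{789}{23}\right)^{2} = \frac{622521}{529}$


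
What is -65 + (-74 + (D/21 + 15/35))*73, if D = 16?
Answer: -112982/21 ≈ -5380.1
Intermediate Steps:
-65 + (-74 + (D/21 + 15/35))*73 = -65 + (-74 + (16/21 + 15/35))*73 = -65 + (-74 + (16*(1/21) + 15*(1/35)))*73 = -65 + (-74 + (16/21 + 3/7))*73 = -65 + (-74 + 25/21)*73 = -65 - 1529/21*73 = -65 - 111617/21 = -112982/21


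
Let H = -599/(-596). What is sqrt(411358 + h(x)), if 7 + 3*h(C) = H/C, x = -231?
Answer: sqrt(1949278850461789)/68838 ≈ 641.37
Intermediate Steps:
H = 599/596 (H = -599*(-1/596) = 599/596 ≈ 1.0050)
h(C) = -7/3 + 599/(1788*C) (h(C) = -7/3 + (599/(596*C))/3 = -7/3 + 599/(1788*C))
sqrt(411358 + h(x)) = sqrt(411358 + (1/1788)*(599 - 4172*(-231))/(-231)) = sqrt(411358 + (1/1788)*(-1/231)*(599 + 963732)) = sqrt(411358 + (1/1788)*(-1/231)*964331) = sqrt(411358 - 964331/413028) = sqrt(169901407693/413028) = sqrt(1949278850461789)/68838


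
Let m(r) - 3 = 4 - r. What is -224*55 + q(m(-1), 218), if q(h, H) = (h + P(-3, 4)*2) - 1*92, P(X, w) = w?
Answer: -12396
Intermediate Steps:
m(r) = 7 - r (m(r) = 3 + (4 - r) = 7 - r)
q(h, H) = -84 + h (q(h, H) = (h + 4*2) - 1*92 = (h + 8) - 92 = (8 + h) - 92 = -84 + h)
-224*55 + q(m(-1), 218) = -224*55 + (-84 + (7 - 1*(-1))) = -12320 + (-84 + (7 + 1)) = -12320 + (-84 + 8) = -12320 - 76 = -12396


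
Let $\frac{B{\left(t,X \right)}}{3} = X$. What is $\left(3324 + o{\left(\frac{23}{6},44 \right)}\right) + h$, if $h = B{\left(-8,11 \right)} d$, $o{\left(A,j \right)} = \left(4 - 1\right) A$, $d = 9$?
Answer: $\frac{7265}{2} \approx 3632.5$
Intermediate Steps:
$o{\left(A,j \right)} = 3 A$
$B{\left(t,X \right)} = 3 X$
$h = 297$ ($h = 3 \cdot 11 \cdot 9 = 33 \cdot 9 = 297$)
$\left(3324 + o{\left(\frac{23}{6},44 \right)}\right) + h = \left(3324 + 3 \cdot \frac{23}{6}\right) + 297 = \left(3324 + \frac{23}{2}\right) + 297 = \frac{6671}{2} + 297 = \frac{7265}{2}$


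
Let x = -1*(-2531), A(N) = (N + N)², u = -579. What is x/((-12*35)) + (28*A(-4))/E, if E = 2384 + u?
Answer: -763163/151620 ≈ -5.0334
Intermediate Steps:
A(N) = 4*N² (A(N) = (2*N)² = 4*N²)
x = 2531
E = 1805 (E = 2384 - 579 = 1805)
x/((-12*35)) + (28*A(-4))/E = 2531/((-12*35)) + (28*(4*(-4)²))/1805 = 2531/(-420) + (28*(4*16))*(1/1805) = 2531*(-1/420) + (28*64)*(1/1805) = -2531/420 + 1792*(1/1805) = -2531/420 + 1792/1805 = -763163/151620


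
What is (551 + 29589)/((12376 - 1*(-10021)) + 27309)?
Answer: 15070/24853 ≈ 0.60637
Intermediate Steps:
(551 + 29589)/((12376 - 1*(-10021)) + 27309) = 30140/((12376 + 10021) + 27309) = 30140/(22397 + 27309) = 30140/49706 = 30140*(1/49706) = 15070/24853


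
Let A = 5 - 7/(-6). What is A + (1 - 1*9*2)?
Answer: -65/6 ≈ -10.833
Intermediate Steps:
A = 37/6 (A = 5 - 1/6*(-7) = 5 + 7/6 = 37/6 ≈ 6.1667)
A + (1 - 1*9*2) = 37/6 + (1 - 1*9*2) = 37/6 + (1 - 9*2) = 37/6 + (1 - 18) = 37/6 - 17 = -65/6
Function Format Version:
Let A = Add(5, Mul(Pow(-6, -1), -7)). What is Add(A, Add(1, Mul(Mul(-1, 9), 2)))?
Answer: Rational(-65, 6) ≈ -10.833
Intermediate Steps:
A = Rational(37, 6) (A = Add(5, Mul(Rational(-1, 6), -7)) = Add(5, Rational(7, 6)) = Rational(37, 6) ≈ 6.1667)
Add(A, Add(1, Mul(Mul(-1, 9), 2))) = Add(Rational(37, 6), Add(1, Mul(Mul(-1, 9), 2))) = Add(Rational(37, 6), Add(1, Mul(-9, 2))) = Add(Rational(37, 6), Add(1, -18)) = Add(Rational(37, 6), -17) = Rational(-65, 6)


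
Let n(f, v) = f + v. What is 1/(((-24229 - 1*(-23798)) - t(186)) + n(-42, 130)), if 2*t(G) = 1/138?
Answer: -276/94669 ≈ -0.0029154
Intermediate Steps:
t(G) = 1/276 (t(G) = (1/2)/138 = (1/2)*(1/138) = 1/276)
1/(((-24229 - 1*(-23798)) - t(186)) + n(-42, 130)) = 1/(((-24229 - 1*(-23798)) - 1*1/276) + (-42 + 130)) = 1/(((-24229 + 23798) - 1/276) + 88) = 1/((-431 - 1/276) + 88) = 1/(-118957/276 + 88) = 1/(-94669/276) = -276/94669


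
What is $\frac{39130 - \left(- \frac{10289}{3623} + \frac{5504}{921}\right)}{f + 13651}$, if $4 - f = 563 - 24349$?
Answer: $\frac{130557853967}{124932492303} \approx 1.045$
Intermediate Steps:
$f = 23790$ ($f = 4 - \left(563 - 24349\right) = 4 - -23786 = 4 + 23786 = 23790$)
$\frac{39130 - \left(- \frac{10289}{3623} + \frac{5504}{921}\right)}{f + 13651} = \frac{39130 - \left(- \frac{10289}{3623} + \frac{5504}{921}\right)}{23790 + 13651} = \frac{39130 - \frac{10464823}{3336783}}{37441} = \left(39130 + \left(\frac{10289}{3623} - \frac{5504}{921}\right)\right) \frac{1}{37441} = \left(39130 - \frac{10464823}{3336783}\right) \frac{1}{37441} = \frac{130557853967}{3336783} \cdot \frac{1}{37441} = \frac{130557853967}{124932492303}$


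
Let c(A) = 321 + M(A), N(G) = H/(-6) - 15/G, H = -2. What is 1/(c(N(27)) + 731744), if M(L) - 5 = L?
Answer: 9/6588628 ≈ 1.3660e-6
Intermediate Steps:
M(L) = 5 + L
N(G) = ⅓ - 15/G (N(G) = -2/(-6) - 15/G = -2*(-⅙) - 15/G = ⅓ - 15/G)
c(A) = 326 + A (c(A) = 321 + (5 + A) = 326 + A)
1/(c(N(27)) + 731744) = 1/((326 + (⅓)*(-45 + 27)/27) + 731744) = 1/((326 + (⅓)*(1/27)*(-18)) + 731744) = 1/((326 - 2/9) + 731744) = 1/(2932/9 + 731744) = 1/(6588628/9) = 9/6588628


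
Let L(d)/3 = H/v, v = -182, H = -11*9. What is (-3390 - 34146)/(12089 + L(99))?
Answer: -6831552/2200495 ≈ -3.1046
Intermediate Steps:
H = -99
L(d) = 297/182 (L(d) = 3*(-99/(-182)) = 3*(-99*(-1/182)) = 3*(99/182) = 297/182)
(-3390 - 34146)/(12089 + L(99)) = (-3390 - 34146)/(12089 + 297/182) = -37536/2200495/182 = -37536*182/2200495 = -6831552/2200495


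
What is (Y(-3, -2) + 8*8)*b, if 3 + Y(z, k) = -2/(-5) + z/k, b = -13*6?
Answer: -24531/5 ≈ -4906.2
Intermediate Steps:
b = -78
Y(z, k) = -13/5 + z/k (Y(z, k) = -3 + (-2/(-5) + z/k) = -3 + (-2*(-⅕) + z/k) = -3 + (⅖ + z/k) = -13/5 + z/k)
(Y(-3, -2) + 8*8)*b = ((-13/5 - 3/(-2)) + 8*8)*(-78) = ((-13/5 - 3*(-½)) + 64)*(-78) = ((-13/5 + 3/2) + 64)*(-78) = (-11/10 + 64)*(-78) = (629/10)*(-78) = -24531/5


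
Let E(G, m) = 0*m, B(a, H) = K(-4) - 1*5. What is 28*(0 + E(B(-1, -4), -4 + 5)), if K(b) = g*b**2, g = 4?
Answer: 0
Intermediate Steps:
K(b) = 4*b**2
B(a, H) = 59 (B(a, H) = 4*(-4)**2 - 1*5 = 4*16 - 5 = 64 - 5 = 59)
E(G, m) = 0
28*(0 + E(B(-1, -4), -4 + 5)) = 28*(0 + 0) = 28*0 = 0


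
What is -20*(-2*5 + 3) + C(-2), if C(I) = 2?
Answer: 142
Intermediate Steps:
-20*(-2*5 + 3) + C(-2) = -20*(-2*5 + 3) + 2 = -20*(-10 + 3) + 2 = -20*(-7) + 2 = 140 + 2 = 142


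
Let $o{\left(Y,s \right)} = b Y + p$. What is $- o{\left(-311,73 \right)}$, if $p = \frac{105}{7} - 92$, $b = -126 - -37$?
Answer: $-27602$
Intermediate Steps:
$b = -89$ ($b = -126 + 37 = -89$)
$p = -77$ ($p = 105 \cdot \frac{1}{7} - 92 = 15 - 92 = -77$)
$o{\left(Y,s \right)} = -77 - 89 Y$ ($o{\left(Y,s \right)} = - 89 Y - 77 = -77 - 89 Y$)
$- o{\left(-311,73 \right)} = - (-77 - -27679) = - (-77 + 27679) = \left(-1\right) 27602 = -27602$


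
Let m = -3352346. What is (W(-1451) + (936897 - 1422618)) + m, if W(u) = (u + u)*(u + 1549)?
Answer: -4122463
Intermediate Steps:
W(u) = 2*u*(1549 + u) (W(u) = (2*u)*(1549 + u) = 2*u*(1549 + u))
(W(-1451) + (936897 - 1422618)) + m = (2*(-1451)*(1549 - 1451) + (936897 - 1422618)) - 3352346 = (2*(-1451)*98 - 485721) - 3352346 = (-284396 - 485721) - 3352346 = -770117 - 3352346 = -4122463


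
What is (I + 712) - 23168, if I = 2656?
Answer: -19800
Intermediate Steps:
(I + 712) - 23168 = (2656 + 712) - 23168 = 3368 - 23168 = -19800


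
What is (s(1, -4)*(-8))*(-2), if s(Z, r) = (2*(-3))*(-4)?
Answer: 384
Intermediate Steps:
s(Z, r) = 24 (s(Z, r) = -6*(-4) = 24)
(s(1, -4)*(-8))*(-2) = (24*(-8))*(-2) = -192*(-2) = 384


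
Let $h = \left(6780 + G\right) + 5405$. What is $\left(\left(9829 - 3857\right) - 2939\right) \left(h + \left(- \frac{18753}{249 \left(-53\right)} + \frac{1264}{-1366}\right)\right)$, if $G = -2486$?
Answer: $\frac{88388594832384}{3004517} \approx 2.9419 \cdot 10^{7}$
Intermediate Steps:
$h = 9699$ ($h = \left(6780 - 2486\right) + 5405 = 4294 + 5405 = 9699$)
$\left(\left(9829 - 3857\right) - 2939\right) \left(h + \left(- \frac{18753}{249 \left(-53\right)} + \frac{1264}{-1366}\right)\right) = \left(\left(9829 - 3857\right) - 2939\right) \left(9699 + \left(- \frac{18753}{249 \left(-53\right)} + \frac{1264}{-1366}\right)\right) = \left(5972 - 2939\right) \left(9699 - \left(\frac{632}{683} + \frac{18753}{-13197}\right)\right) = 3033 \left(9699 - - \frac{1489265}{3004517}\right) = 3033 \left(9699 + \left(\frac{6251}{4399} - \frac{632}{683}\right)\right) = 3033 \left(9699 + \frac{1489265}{3004517}\right) = 3033 \cdot \frac{29142299648}{3004517} = \frac{88388594832384}{3004517}$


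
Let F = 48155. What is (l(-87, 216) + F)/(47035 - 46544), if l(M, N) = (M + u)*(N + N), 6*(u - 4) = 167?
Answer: 24323/491 ≈ 49.538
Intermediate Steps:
u = 191/6 (u = 4 + (⅙)*167 = 4 + 167/6 = 191/6 ≈ 31.833)
l(M, N) = 2*N*(191/6 + M) (l(M, N) = (M + 191/6)*(N + N) = (191/6 + M)*(2*N) = 2*N*(191/6 + M))
(l(-87, 216) + F)/(47035 - 46544) = ((⅓)*216*(191 + 6*(-87)) + 48155)/(47035 - 46544) = ((⅓)*216*(191 - 522) + 48155)/491 = ((⅓)*216*(-331) + 48155)*(1/491) = (-23832 + 48155)*(1/491) = 24323*(1/491) = 24323/491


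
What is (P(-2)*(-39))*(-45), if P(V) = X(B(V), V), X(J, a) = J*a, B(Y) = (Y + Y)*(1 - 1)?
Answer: 0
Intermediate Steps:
B(Y) = 0 (B(Y) = (2*Y)*0 = 0)
P(V) = 0 (P(V) = 0*V = 0)
(P(-2)*(-39))*(-45) = (0*(-39))*(-45) = 0*(-45) = 0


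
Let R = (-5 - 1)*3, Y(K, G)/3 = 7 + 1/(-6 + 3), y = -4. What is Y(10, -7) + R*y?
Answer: 92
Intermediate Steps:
Y(K, G) = 20 (Y(K, G) = 3*(7 + 1/(-6 + 3)) = 3*(7 + 1/(-3)) = 3*(7 - 1/3) = 3*(20/3) = 20)
R = -18 (R = -6*3 = -18)
Y(10, -7) + R*y = 20 - 18*(-4) = 20 + 72 = 92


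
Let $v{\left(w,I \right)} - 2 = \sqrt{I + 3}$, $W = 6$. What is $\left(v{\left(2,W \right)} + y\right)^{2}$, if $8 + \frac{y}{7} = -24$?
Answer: $47961$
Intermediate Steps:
$y = -224$ ($y = -56 + 7 \left(-24\right) = -56 - 168 = -224$)
$v{\left(w,I \right)} = 2 + \sqrt{3 + I}$ ($v{\left(w,I \right)} = 2 + \sqrt{I + 3} = 2 + \sqrt{3 + I}$)
$\left(v{\left(2,W \right)} + y\right)^{2} = \left(\left(2 + \sqrt{3 + 6}\right) - 224\right)^{2} = \left(\left(2 + \sqrt{9}\right) - 224\right)^{2} = \left(\left(2 + 3\right) - 224\right)^{2} = \left(5 - 224\right)^{2} = \left(-219\right)^{2} = 47961$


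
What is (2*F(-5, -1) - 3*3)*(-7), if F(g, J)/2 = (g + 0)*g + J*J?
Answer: -665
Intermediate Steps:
F(g, J) = 2*J² + 2*g² (F(g, J) = 2*((g + 0)*g + J*J) = 2*(g*g + J²) = 2*(g² + J²) = 2*(J² + g²) = 2*J² + 2*g²)
(2*F(-5, -1) - 3*3)*(-7) = (2*(2*(-1)² + 2*(-5)²) - 3*3)*(-7) = (2*(2*1 + 2*25) - 9)*(-7) = (2*(2 + 50) - 9)*(-7) = (2*52 - 9)*(-7) = (104 - 9)*(-7) = 95*(-7) = -665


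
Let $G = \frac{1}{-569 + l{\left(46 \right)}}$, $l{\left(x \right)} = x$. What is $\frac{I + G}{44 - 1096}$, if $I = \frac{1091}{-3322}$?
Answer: $\frac{573915}{1827751112} \approx 0.000314$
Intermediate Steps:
$I = - \frac{1091}{3322}$ ($I = 1091 \left(- \frac{1}{3322}\right) = - \frac{1091}{3322} \approx -0.32842$)
$G = - \frac{1}{523}$ ($G = \frac{1}{-569 + 46} = \frac{1}{-523} = - \frac{1}{523} \approx -0.001912$)
$\frac{I + G}{44 - 1096} = \frac{- \frac{1091}{3322} - \frac{1}{523}}{44 - 1096} = - \frac{573915}{1737406 \left(-1052\right)} = \left(- \frac{573915}{1737406}\right) \left(- \frac{1}{1052}\right) = \frac{573915}{1827751112}$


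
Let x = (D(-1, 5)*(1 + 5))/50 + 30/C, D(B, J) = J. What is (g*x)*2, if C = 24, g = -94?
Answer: -1739/5 ≈ -347.80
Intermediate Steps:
x = 37/20 (x = (5*(1 + 5))/50 + 30/24 = (5*6)*(1/50) + 30*(1/24) = 30*(1/50) + 5/4 = 3/5 + 5/4 = 37/20 ≈ 1.8500)
(g*x)*2 = -94*37/20*2 = -1739/10*2 = -1739/5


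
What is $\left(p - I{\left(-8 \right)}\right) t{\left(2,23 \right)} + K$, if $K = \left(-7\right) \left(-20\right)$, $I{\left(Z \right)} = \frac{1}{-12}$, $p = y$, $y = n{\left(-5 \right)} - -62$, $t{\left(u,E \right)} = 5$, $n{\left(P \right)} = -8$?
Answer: $\frac{4925}{12} \approx 410.42$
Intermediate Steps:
$y = 54$ ($y = -8 - -62 = -8 + 62 = 54$)
$p = 54$
$I{\left(Z \right)} = - \frac{1}{12}$
$K = 140$
$\left(p - I{\left(-8 \right)}\right) t{\left(2,23 \right)} + K = \left(54 - - \frac{1}{12}\right) 5 + 140 = \left(54 + \frac{1}{12}\right) 5 + 140 = \frac{649}{12} \cdot 5 + 140 = \frac{3245}{12} + 140 = \frac{4925}{12}$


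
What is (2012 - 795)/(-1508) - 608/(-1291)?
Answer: -654283/1946828 ≈ -0.33608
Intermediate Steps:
(2012 - 795)/(-1508) - 608/(-1291) = 1217*(-1/1508) - 608*(-1/1291) = -1217/1508 + 608/1291 = -654283/1946828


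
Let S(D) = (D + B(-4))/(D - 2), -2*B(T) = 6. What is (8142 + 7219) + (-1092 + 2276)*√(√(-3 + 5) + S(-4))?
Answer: 15361 + 592*√(42 + 36*√2)/3 ≈ 17263.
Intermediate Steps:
B(T) = -3 (B(T) = -½*6 = -3)
S(D) = (-3 + D)/(-2 + D) (S(D) = (D - 3)/(D - 2) = (-3 + D)/(-2 + D))
(8142 + 7219) + (-1092 + 2276)*√(√(-3 + 5) + S(-4)) = (8142 + 7219) + (-1092 + 2276)*√(√(-3 + 5) + (-3 - 4)/(-2 - 4)) = 15361 + 1184*√(√2 - 7/(-6)) = 15361 + 1184*√(√2 - ⅙*(-7)) = 15361 + 1184*√(√2 + 7/6) = 15361 + 1184*√(7/6 + √2)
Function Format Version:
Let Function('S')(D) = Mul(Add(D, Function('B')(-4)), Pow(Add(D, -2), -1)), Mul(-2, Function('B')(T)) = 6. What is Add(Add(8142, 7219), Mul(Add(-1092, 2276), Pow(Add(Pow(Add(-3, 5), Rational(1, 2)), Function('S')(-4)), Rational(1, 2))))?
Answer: Add(15361, Mul(Rational(592, 3), Pow(Add(42, Mul(36, Pow(2, Rational(1, 2)))), Rational(1, 2)))) ≈ 17263.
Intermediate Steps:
Function('B')(T) = -3 (Function('B')(T) = Mul(Rational(-1, 2), 6) = -3)
Function('S')(D) = Mul(Pow(Add(-2, D), -1), Add(-3, D)) (Function('S')(D) = Mul(Add(D, -3), Pow(Add(D, -2), -1)) = Mul(Add(-3, D), Pow(Add(-2, D), -1)) = Mul(Pow(Add(-2, D), -1), Add(-3, D)))
Add(Add(8142, 7219), Mul(Add(-1092, 2276), Pow(Add(Pow(Add(-3, 5), Rational(1, 2)), Function('S')(-4)), Rational(1, 2)))) = Add(Add(8142, 7219), Mul(Add(-1092, 2276), Pow(Add(Pow(Add(-3, 5), Rational(1, 2)), Mul(Pow(Add(-2, -4), -1), Add(-3, -4))), Rational(1, 2)))) = Add(15361, Mul(1184, Pow(Add(Pow(2, Rational(1, 2)), Mul(Pow(-6, -1), -7)), Rational(1, 2)))) = Add(15361, Mul(1184, Pow(Add(Pow(2, Rational(1, 2)), Mul(Rational(-1, 6), -7)), Rational(1, 2)))) = Add(15361, Mul(1184, Pow(Add(Pow(2, Rational(1, 2)), Rational(7, 6)), Rational(1, 2)))) = Add(15361, Mul(1184, Pow(Add(Rational(7, 6), Pow(2, Rational(1, 2))), Rational(1, 2))))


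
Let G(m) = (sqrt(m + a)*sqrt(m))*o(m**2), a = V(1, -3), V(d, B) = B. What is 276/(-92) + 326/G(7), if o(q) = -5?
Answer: -3 - 163*sqrt(7)/35 ≈ -15.322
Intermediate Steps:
a = -3
G(m) = -5*sqrt(m)*sqrt(-3 + m) (G(m) = (sqrt(m - 3)*sqrt(m))*(-5) = (sqrt(-3 + m)*sqrt(m))*(-5) = (sqrt(m)*sqrt(-3 + m))*(-5) = -5*sqrt(m)*sqrt(-3 + m))
276/(-92) + 326/G(7) = 276/(-92) + 326/((-5*sqrt(7)*sqrt(-3 + 7))) = 276*(-1/92) + 326/((-5*sqrt(7)*sqrt(4))) = -3 + 326/((-5*sqrt(7)*2)) = -3 + 326/((-10*sqrt(7))) = -3 + 326*(-sqrt(7)/70) = -3 - 163*sqrt(7)/35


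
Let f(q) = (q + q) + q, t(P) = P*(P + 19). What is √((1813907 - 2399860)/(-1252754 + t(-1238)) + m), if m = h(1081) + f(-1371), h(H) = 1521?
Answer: I*√217485021543/9156 ≈ 50.934*I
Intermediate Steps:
t(P) = P*(19 + P)
f(q) = 3*q (f(q) = 2*q + q = 3*q)
m = -2592 (m = 1521 + 3*(-1371) = 1521 - 4113 = -2592)
√((1813907 - 2399860)/(-1252754 + t(-1238)) + m) = √((1813907 - 2399860)/(-1252754 - 1238*(19 - 1238)) - 2592) = √(-585953/(-1252754 - 1238*(-1219)) - 2592) = √(-585953/(-1252754 + 1509122) - 2592) = √(-585953/256368 - 2592) = √(-665091809/256368) = I*√217485021543/9156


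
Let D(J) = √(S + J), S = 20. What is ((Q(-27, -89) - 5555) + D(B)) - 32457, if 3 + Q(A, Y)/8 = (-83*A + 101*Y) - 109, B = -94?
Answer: -92892 + I*√74 ≈ -92892.0 + 8.6023*I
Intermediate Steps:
Q(A, Y) = -896 - 664*A + 808*Y (Q(A, Y) = -24 + 8*((-83*A + 101*Y) - 109) = -24 + 8*(-109 - 83*A + 101*Y) = -24 + (-872 - 664*A + 808*Y) = -896 - 664*A + 808*Y)
D(J) = √(20 + J)
((Q(-27, -89) - 5555) + D(B)) - 32457 = (((-896 - 664*(-27) + 808*(-89)) - 5555) + √(20 - 94)) - 32457 = (((-896 + 17928 - 71912) - 5555) + √(-74)) - 32457 = ((-54880 - 5555) + I*√74) - 32457 = (-60435 + I*√74) - 32457 = -92892 + I*√74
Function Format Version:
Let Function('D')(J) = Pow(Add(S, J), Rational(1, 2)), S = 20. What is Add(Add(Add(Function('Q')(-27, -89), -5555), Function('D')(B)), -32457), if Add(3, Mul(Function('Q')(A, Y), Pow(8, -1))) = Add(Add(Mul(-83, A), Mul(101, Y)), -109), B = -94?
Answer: Add(-92892, Mul(I, Pow(74, Rational(1, 2)))) ≈ Add(-92892., Mul(8.6023, I))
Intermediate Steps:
Function('Q')(A, Y) = Add(-896, Mul(-664, A), Mul(808, Y)) (Function('Q')(A, Y) = Add(-24, Mul(8, Add(Add(Mul(-83, A), Mul(101, Y)), -109))) = Add(-24, Mul(8, Add(-109, Mul(-83, A), Mul(101, Y)))) = Add(-24, Add(-872, Mul(-664, A), Mul(808, Y))) = Add(-896, Mul(-664, A), Mul(808, Y)))
Function('D')(J) = Pow(Add(20, J), Rational(1, 2))
Add(Add(Add(Function('Q')(-27, -89), -5555), Function('D')(B)), -32457) = Add(Add(Add(Add(-896, Mul(-664, -27), Mul(808, -89)), -5555), Pow(Add(20, -94), Rational(1, 2))), -32457) = Add(Add(Add(Add(-896, 17928, -71912), -5555), Pow(-74, Rational(1, 2))), -32457) = Add(Add(Add(-54880, -5555), Mul(I, Pow(74, Rational(1, 2)))), -32457) = Add(Add(-60435, Mul(I, Pow(74, Rational(1, 2)))), -32457) = Add(-92892, Mul(I, Pow(74, Rational(1, 2))))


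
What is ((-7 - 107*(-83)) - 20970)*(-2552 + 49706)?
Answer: -570374784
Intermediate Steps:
((-7 - 107*(-83)) - 20970)*(-2552 + 49706) = ((-7 + 8881) - 20970)*47154 = (8874 - 20970)*47154 = -12096*47154 = -570374784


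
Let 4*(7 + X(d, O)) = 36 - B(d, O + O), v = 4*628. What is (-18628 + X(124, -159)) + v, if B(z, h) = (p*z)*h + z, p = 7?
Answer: 52861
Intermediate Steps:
B(z, h) = z + 7*h*z (B(z, h) = (7*z)*h + z = 7*h*z + z = z + 7*h*z)
v = 2512
X(d, O) = 2 - d*(1 + 14*O)/4 (X(d, O) = -7 + (36 - d*(1 + 7*(O + O)))/4 = -7 + (36 - d*(1 + 7*(2*O)))/4 = -7 + (36 - d*(1 + 14*O))/4 = -7 + (9 - d*(1 + 14*O)/4) = 2 - d*(1 + 14*O)/4)
(-18628 + X(124, -159)) + v = (-18628 + (2 - ¼*124*(1 + 14*(-159)))) + 2512 = (-18628 + (2 - ¼*124*(1 - 2226))) + 2512 = (-18628 + (2 - ¼*124*(-2225))) + 2512 = (-18628 + (2 + 68975)) + 2512 = (-18628 + 68977) + 2512 = 50349 + 2512 = 52861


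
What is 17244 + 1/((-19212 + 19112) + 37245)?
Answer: 640528381/37145 ≈ 17244.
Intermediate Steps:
17244 + 1/((-19212 + 19112) + 37245) = 17244 + 1/(-100 + 37245) = 17244 + 1/37145 = 640528381/37145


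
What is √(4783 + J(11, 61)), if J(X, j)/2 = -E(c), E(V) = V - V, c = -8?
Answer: √4783 ≈ 69.159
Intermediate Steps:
E(V) = 0
J(X, j) = 0 (J(X, j) = 2*(-1*0) = 2*0 = 0)
√(4783 + J(11, 61)) = √(4783 + 0) = √4783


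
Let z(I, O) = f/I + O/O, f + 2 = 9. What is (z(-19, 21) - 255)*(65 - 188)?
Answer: 594459/19 ≈ 31287.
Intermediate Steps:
f = 7 (f = -2 + 9 = 7)
z(I, O) = 1 + 7/I (z(I, O) = 7/I + O/O = 7/I + 1 = 1 + 7/I)
(z(-19, 21) - 255)*(65 - 188) = ((7 - 19)/(-19) - 255)*(65 - 188) = (-1/19*(-12) - 255)*(-123) = (12/19 - 255)*(-123) = -4833/19*(-123) = 594459/19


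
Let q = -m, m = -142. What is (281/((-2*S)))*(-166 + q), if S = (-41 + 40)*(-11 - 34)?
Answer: 1124/15 ≈ 74.933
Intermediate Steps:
S = 45 (S = -1*(-45) = 45)
q = 142 (q = -1*(-142) = 142)
(281/((-2*S)))*(-166 + q) = (281/((-2*45)))*(-166 + 142) = (281/(-90))*(-24) = (281*(-1/90))*(-24) = -281/90*(-24) = 1124/15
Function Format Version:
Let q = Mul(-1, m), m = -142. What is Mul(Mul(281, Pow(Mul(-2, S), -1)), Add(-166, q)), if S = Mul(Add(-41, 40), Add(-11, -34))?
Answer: Rational(1124, 15) ≈ 74.933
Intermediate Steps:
S = 45 (S = Mul(-1, -45) = 45)
q = 142 (q = Mul(-1, -142) = 142)
Mul(Mul(281, Pow(Mul(-2, S), -1)), Add(-166, q)) = Mul(Mul(281, Pow(Mul(-2, 45), -1)), Add(-166, 142)) = Mul(Mul(281, Pow(-90, -1)), -24) = Mul(Mul(281, Rational(-1, 90)), -24) = Mul(Rational(-281, 90), -24) = Rational(1124, 15)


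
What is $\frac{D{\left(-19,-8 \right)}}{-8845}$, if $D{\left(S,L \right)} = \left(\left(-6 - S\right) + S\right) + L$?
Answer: $\frac{14}{8845} \approx 0.0015828$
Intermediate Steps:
$D{\left(S,L \right)} = -6 + L$
$\frac{D{\left(-19,-8 \right)}}{-8845} = \frac{-6 - 8}{-8845} = \left(-14\right) \left(- \frac{1}{8845}\right) = \frac{14}{8845}$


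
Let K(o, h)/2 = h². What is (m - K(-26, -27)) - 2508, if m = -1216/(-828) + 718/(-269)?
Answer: -220905628/55683 ≈ -3967.2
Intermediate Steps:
K(o, h) = 2*h²
m = -66850/55683 (m = -1216*(-1/828) + 718*(-1/269) = 304/207 - 718/269 = -66850/55683 ≈ -1.2005)
(m - K(-26, -27)) - 2508 = (-66850/55683 - 2*(-27)²) - 2508 = (-66850/55683 - 2*729) - 2508 = (-66850/55683 - 1*1458) - 2508 = (-66850/55683 - 1458) - 2508 = -81252664/55683 - 2508 = -220905628/55683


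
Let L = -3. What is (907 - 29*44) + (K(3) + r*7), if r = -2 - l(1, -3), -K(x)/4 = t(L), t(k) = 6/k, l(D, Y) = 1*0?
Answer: -375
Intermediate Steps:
l(D, Y) = 0
K(x) = 8 (K(x) = -24/(-3) = -24*(-1)/3 = -4*(-2) = 8)
r = -2 (r = -2 - 1*0 = -2 + 0 = -2)
(907 - 29*44) + (K(3) + r*7) = (907 - 29*44) + (8 - 2*7) = (907 - 1276) + (8 - 14) = -369 - 6 = -375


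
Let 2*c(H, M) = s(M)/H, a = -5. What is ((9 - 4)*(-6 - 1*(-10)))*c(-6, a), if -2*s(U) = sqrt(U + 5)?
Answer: 0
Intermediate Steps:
s(U) = -sqrt(5 + U)/2 (s(U) = -sqrt(U + 5)/2 = -sqrt(5 + U)/2)
c(H, M) = -sqrt(5 + M)/(4*H) (c(H, M) = ((-sqrt(5 + M)/2)/H)/2 = (-sqrt(5 + M)/(2*H))/2 = -sqrt(5 + M)/(4*H))
((9 - 4)*(-6 - 1*(-10)))*c(-6, a) = ((9 - 4)*(-6 - 1*(-10)))*(-1/4*sqrt(5 - 5)/(-6)) = (5*(-6 + 10))*(-1/4*(-1/6)*sqrt(0)) = (5*4)*(-1/4*(-1/6)*0) = 20*0 = 0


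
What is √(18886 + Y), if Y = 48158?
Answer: 2*√16761 ≈ 258.93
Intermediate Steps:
√(18886 + Y) = √(18886 + 48158) = √67044 = 2*√16761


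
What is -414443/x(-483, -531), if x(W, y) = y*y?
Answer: -414443/281961 ≈ -1.4699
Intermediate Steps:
x(W, y) = y²
-414443/x(-483, -531) = -414443/((-531)²) = -414443/281961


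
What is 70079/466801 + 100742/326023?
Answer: 69873832159/152187862423 ≈ 0.45913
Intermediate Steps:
70079/466801 + 100742/326023 = 69873832159/152187862423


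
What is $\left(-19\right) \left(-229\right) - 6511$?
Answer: $-2160$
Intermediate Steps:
$\left(-19\right) \left(-229\right) - 6511 = 4351 - 6511 = -2160$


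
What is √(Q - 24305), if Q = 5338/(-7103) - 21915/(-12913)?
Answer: 2*I*√51115977280107903379/91721039 ≈ 155.9*I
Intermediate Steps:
Q = 86732651/91721039 (Q = 5338*(-1/7103) - 21915*(-1/12913) = -5338/7103 + 21915/12913 = 86732651/91721039 ≈ 0.94561)
√(Q - 24305) = √(86732651/91721039 - 24305) = √(-2229193120244/91721039) = 2*I*√51115977280107903379/91721039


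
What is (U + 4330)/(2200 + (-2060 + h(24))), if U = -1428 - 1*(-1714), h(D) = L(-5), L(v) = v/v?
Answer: 4616/141 ≈ 32.738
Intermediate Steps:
L(v) = 1
h(D) = 1
U = 286 (U = -1428 + 1714 = 286)
(U + 4330)/(2200 + (-2060 + h(24))) = (286 + 4330)/(2200 + (-2060 + 1)) = 4616/(2200 - 2059) = 4616/141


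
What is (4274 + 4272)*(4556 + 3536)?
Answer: 69154232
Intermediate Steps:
(4274 + 4272)*(4556 + 3536) = 8546*8092 = 69154232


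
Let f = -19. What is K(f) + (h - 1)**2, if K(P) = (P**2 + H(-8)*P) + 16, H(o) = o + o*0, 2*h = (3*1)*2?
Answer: 533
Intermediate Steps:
h = 3 (h = ((3*1)*2)/2 = (3*2)/2 = (1/2)*6 = 3)
H(o) = o (H(o) = o + 0 = o)
K(P) = 16 + P**2 - 8*P (K(P) = (P**2 - 8*P) + 16 = 16 + P**2 - 8*P)
K(f) + (h - 1)**2 = (16 + (-19)**2 - 8*(-19)) + (3 - 1)**2 = (16 + 361 + 152) + 2**2 = 529 + 4 = 533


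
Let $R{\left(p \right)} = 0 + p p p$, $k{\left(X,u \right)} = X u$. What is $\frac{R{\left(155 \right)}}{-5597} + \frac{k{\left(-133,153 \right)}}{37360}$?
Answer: $- \frac{139237863353}{209103920} \approx -665.88$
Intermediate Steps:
$R{\left(p \right)} = p^{3}$ ($R{\left(p \right)} = 0 + p^{2} p = 0 + p^{3} = p^{3}$)
$\frac{R{\left(155 \right)}}{-5597} + \frac{k{\left(-133,153 \right)}}{37360} = \frac{155^{3}}{-5597} + \frac{\left(-133\right) 153}{37360} = 3723875 \left(- \frac{1}{5597}\right) - \frac{20349}{37360} = - \frac{3723875}{5597} - \frac{20349}{37360} = - \frac{139237863353}{209103920}$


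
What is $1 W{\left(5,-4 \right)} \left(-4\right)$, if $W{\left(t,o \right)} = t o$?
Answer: $80$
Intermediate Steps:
$W{\left(t,o \right)} = o t$
$1 W{\left(5,-4 \right)} \left(-4\right) = 1 \left(\left(-4\right) 5\right) \left(-4\right) = 1 \left(-20\right) \left(-4\right) = \left(-20\right) \left(-4\right) = 80$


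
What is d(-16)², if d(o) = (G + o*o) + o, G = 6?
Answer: 60516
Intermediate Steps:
d(o) = 6 + o + o² (d(o) = (6 + o*o) + o = (6 + o²) + o = 6 + o + o²)
d(-16)² = (6 - 16 + (-16)²)² = (6 - 16 + 256)² = 246² = 60516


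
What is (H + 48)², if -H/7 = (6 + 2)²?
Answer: 160000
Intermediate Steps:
H = -448 (H = -7*(6 + 2)² = -7*8² = -7*64 = -448)
(H + 48)² = (-448 + 48)² = (-400)² = 160000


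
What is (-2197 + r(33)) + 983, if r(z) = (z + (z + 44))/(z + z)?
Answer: -3637/3 ≈ -1212.3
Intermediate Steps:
r(z) = (44 + 2*z)/(2*z) (r(z) = (z + (44 + z))/((2*z)) = (44 + 2*z)*(1/(2*z)) = (44 + 2*z)/(2*z))
(-2197 + r(33)) + 983 = (-2197 + (22 + 33)/33) + 983 = (-2197 + (1/33)*55) + 983 = (-2197 + 5/3) + 983 = -6586/3 + 983 = -3637/3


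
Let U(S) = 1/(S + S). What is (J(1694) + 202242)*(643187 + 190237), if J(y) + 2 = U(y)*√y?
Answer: 168551669760 + 208356*√14/77 ≈ 1.6855e+11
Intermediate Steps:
U(S) = 1/(2*S)
J(y) = -2 + 1/(2*√y) (J(y) = -2 + (1/(2*y))*√y = -2 + 1/(2*√y))
(J(1694) + 202242)*(643187 + 190237) = ((-2 + 1/(2*√1694)) + 202242)*(643187 + 190237) = ((-2 + (√14/154)/2) + 202242)*833424 = ((-2 + √14/308) + 202242)*833424 = (202240 + √14/308)*833424 = 168551669760 + 208356*√14/77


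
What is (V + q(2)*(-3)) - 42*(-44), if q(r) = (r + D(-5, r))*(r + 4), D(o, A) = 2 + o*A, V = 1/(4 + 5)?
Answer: 17605/9 ≈ 1956.1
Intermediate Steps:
V = ⅑ (V = 1/9 = ⅑ ≈ 0.11111)
D(o, A) = 2 + A*o
q(r) = (2 - 4*r)*(4 + r) (q(r) = (r + (2 + r*(-5)))*(r + 4) = (r + (2 - 5*r))*(4 + r) = (2 - 4*r)*(4 + r))
(V + q(2)*(-3)) - 42*(-44) = (⅑ + (8 - 14*2 - 4*2²)*(-3)) - 42*(-44) = (⅑ + (8 - 28 - 4*4)*(-3)) + 1848 = (⅑ + (8 - 28 - 16)*(-3)) + 1848 = (⅑ - 36*(-3)) + 1848 = (⅑ + 108) + 1848 = 973/9 + 1848 = 17605/9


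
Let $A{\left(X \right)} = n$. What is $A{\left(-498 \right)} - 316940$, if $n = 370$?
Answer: $-316570$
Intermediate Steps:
$A{\left(X \right)} = 370$
$A{\left(-498 \right)} - 316940 = 370 - 316940 = -316570$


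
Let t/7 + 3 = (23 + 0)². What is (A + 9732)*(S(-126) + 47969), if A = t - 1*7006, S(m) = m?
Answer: 306577944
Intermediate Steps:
t = 3682 (t = -21 + 7*(23 + 0)² = -21 + 7*23² = -21 + 7*529 = -21 + 3703 = 3682)
A = -3324 (A = 3682 - 1*7006 = 3682 - 7006 = -3324)
(A + 9732)*(S(-126) + 47969) = (-3324 + 9732)*(-126 + 47969) = 6408*47843 = 306577944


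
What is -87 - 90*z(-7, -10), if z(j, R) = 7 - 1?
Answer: -627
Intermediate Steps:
z(j, R) = 6
-87 - 90*z(-7, -10) = -87 - 90*6 = -87 - 540 = -627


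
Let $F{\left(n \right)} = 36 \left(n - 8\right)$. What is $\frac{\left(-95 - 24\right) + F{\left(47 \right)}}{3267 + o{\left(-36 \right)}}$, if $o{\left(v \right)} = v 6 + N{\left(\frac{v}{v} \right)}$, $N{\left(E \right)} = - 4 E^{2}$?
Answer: $\frac{1285}{3047} \approx 0.42173$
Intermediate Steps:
$F{\left(n \right)} = -288 + 36 n$ ($F{\left(n \right)} = 36 \left(-8 + n\right) = -288 + 36 n$)
$o{\left(v \right)} = -4 + 6 v$ ($o{\left(v \right)} = v 6 - 4 \left(\frac{v}{v}\right)^{2} = 6 v - 4 \cdot 1^{2} = 6 v - 4 = -4 + 6 v$)
$\frac{\left(-95 - 24\right) + F{\left(47 \right)}}{3267 + o{\left(-36 \right)}} = \frac{\left(-95 - 24\right) + \left(-288 + 36 \cdot 47\right)}{3267 + \left(-4 + 6 \left(-36\right)\right)} = \frac{-119 + \left(-288 + 1692\right)}{3267 - 220} = \frac{-119 + 1404}{3267 - 220} = \frac{1285}{3047}$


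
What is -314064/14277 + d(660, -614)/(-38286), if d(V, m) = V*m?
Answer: -346591268/30367179 ≈ -11.413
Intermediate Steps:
-314064/14277 + d(660, -614)/(-38286) = -314064/14277 + (660*(-614))/(-38286) = -314064*1/14277 - 405240*(-1/38286) = -104688/4759 + 67540/6381 = -346591268/30367179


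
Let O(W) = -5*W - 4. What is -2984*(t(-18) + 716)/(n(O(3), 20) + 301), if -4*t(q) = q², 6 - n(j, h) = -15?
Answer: -947420/161 ≈ -5884.6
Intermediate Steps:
O(W) = -4 - 5*W
n(j, h) = 21 (n(j, h) = 6 - 1*(-15) = 6 + 15 = 21)
t(q) = -q²/4
-2984*(t(-18) + 716)/(n(O(3), 20) + 301) = -2984*(-¼*(-18)² + 716)/(21 + 301) = -2984*(-¼*324 + 716)/322 = -2984*(-81 + 716)/322 = -1894840/322 = -2984*635/322 = -947420/161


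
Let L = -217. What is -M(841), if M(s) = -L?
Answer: -217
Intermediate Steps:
M(s) = 217 (M(s) = -1*(-217) = 217)
-M(841) = -1*217 = -217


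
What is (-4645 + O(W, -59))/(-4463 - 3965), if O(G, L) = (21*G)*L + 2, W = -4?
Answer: -313/8428 ≈ -0.037138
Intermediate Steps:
O(G, L) = 2 + 21*G*L (O(G, L) = 21*G*L + 2 = 2 + 21*G*L)
(-4645 + O(W, -59))/(-4463 - 3965) = (-4645 + (2 + 21*(-4)*(-59)))/(-4463 - 3965) = (-4645 + (2 + 4956))/(-8428) = (-4645 + 4958)*(-1/8428) = 313*(-1/8428) = -313/8428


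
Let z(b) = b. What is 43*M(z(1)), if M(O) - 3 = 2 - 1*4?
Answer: 43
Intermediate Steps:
M(O) = 1 (M(O) = 3 + (2 - 1*4) = 3 + (2 - 4) = 3 - 2 = 1)
43*M(z(1)) = 43*1 = 43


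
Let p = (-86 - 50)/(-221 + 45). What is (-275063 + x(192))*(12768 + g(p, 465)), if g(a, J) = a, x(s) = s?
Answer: -77214837223/22 ≈ -3.5098e+9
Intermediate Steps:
p = 17/22 (p = -136/(-176) = -136*(-1/176) = 17/22 ≈ 0.77273)
(-275063 + x(192))*(12768 + g(p, 465)) = (-275063 + 192)*(12768 + 17/22) = -274871*280913/22 = -77214837223/22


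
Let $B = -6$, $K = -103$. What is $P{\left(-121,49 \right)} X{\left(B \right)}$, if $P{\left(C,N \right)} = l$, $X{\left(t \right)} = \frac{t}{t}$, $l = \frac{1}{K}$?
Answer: $- \frac{1}{103} \approx -0.0097087$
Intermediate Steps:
$l = - \frac{1}{103}$ ($l = \frac{1}{-103} = - \frac{1}{103} \approx -0.0097087$)
$X{\left(t \right)} = 1$
$P{\left(C,N \right)} = - \frac{1}{103}$
$P{\left(-121,49 \right)} X{\left(B \right)} = \left(- \frac{1}{103}\right) 1 = - \frac{1}{103}$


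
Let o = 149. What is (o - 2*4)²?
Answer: 19881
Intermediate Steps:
(o - 2*4)² = (149 - 2*4)² = (149 - 8)² = 141² = 19881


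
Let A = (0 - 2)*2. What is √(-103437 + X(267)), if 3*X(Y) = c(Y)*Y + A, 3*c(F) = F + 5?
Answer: I*√95369 ≈ 308.82*I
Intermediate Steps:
A = -4 (A = -2*2 = -4)
c(F) = 5/3 + F/3 (c(F) = (F + 5)/3 = (5 + F)/3 = 5/3 + F/3)
X(Y) = -4/3 + Y*(5/3 + Y/3)/3 (X(Y) = ((5/3 + Y/3)*Y - 4)/3 = (Y*(5/3 + Y/3) - 4)/3 = (-4 + Y*(5/3 + Y/3))/3 = -4/3 + Y*(5/3 + Y/3)/3)
√(-103437 + X(267)) = √(-103437 + (-4/3 + (⅑)*267*(5 + 267))) = √(-103437 + (-4/3 + (⅑)*267*272)) = √(-103437 + (-4/3 + 24208/3)) = √(-103437 + 8068) = √(-95369) = I*√95369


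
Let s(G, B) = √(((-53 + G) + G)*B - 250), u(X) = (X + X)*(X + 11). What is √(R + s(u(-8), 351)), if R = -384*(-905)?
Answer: √(347520 + I*√52549) ≈ 589.51 + 0.194*I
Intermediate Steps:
u(X) = 2*X*(11 + X) (u(X) = (2*X)*(11 + X) = 2*X*(11 + X))
R = 347520
s(G, B) = √(-250 + B*(-53 + 2*G)) (s(G, B) = √((-53 + 2*G)*B - 250) = √(B*(-53 + 2*G) - 250) = √(-250 + B*(-53 + 2*G)))
√(R + s(u(-8), 351)) = √(347520 + √(-250 - 53*351 + 2*351*(2*(-8)*(11 - 8)))) = √(347520 + √(-250 - 18603 + 2*351*(2*(-8)*3))) = √(347520 + √(-250 - 18603 + 2*351*(-48))) = √(347520 + √(-250 - 18603 - 33696)) = √(347520 + √(-52549)) = √(347520 + I*√52549)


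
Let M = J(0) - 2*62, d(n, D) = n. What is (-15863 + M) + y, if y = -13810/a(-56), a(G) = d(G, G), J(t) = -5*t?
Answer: -440731/28 ≈ -15740.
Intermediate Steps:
a(G) = G
y = 6905/28 (y = -13810/(-56) = -13810*(-1/56) = 6905/28 ≈ 246.61)
M = -124 (M = -5*0 - 2*62 = 0 - 124 = -124)
(-15863 + M) + y = (-15863 - 124) + 6905/28 = -15987 + 6905/28 = -440731/28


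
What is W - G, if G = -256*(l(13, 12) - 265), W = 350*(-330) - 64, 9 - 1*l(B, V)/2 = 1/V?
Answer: -536516/3 ≈ -1.7884e+5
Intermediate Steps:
l(B, V) = 18 - 2/V
W = -115564 (W = -115500 - 64 = -115564)
G = 189824/3 (G = -256*((18 - 2/12) - 265) = -256*((18 - 2*1/12) - 265) = -256*((18 - ⅙) - 265) = -256*(107/6 - 265) = -256*(-1483/6) = 189824/3 ≈ 63275.)
W - G = -115564 - 1*189824/3 = -115564 - 189824/3 = -536516/3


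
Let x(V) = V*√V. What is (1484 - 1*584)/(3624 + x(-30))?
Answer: 45300/182783 + 375*I*√30/182783 ≈ 0.24783 + 0.011237*I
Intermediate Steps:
x(V) = V^(3/2)
(1484 - 1*584)/(3624 + x(-30)) = (1484 - 1*584)/(3624 + (-30)^(3/2)) = (1484 - 584)/(3624 - 30*I*√30) = 900/(3624 - 30*I*√30)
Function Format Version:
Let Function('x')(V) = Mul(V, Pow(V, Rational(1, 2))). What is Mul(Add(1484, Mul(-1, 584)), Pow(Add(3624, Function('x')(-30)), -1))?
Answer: Add(Rational(45300, 182783), Mul(Rational(375, 182783), I, Pow(30, Rational(1, 2)))) ≈ Add(0.24783, Mul(0.011237, I))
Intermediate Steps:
Function('x')(V) = Pow(V, Rational(3, 2))
Mul(Add(1484, Mul(-1, 584)), Pow(Add(3624, Function('x')(-30)), -1)) = Mul(Add(1484, Mul(-1, 584)), Pow(Add(3624, Pow(-30, Rational(3, 2))), -1)) = Mul(Add(1484, -584), Pow(Add(3624, Mul(-30, I, Pow(30, Rational(1, 2)))), -1)) = Mul(900, Pow(Add(3624, Mul(-30, I, Pow(30, Rational(1, 2)))), -1))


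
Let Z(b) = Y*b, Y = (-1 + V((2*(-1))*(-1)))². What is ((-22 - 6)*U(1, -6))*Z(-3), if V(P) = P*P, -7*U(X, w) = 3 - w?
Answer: -972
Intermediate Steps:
U(X, w) = -3/7 + w/7 (U(X, w) = -(3 - w)/7 = -3/7 + w/7)
V(P) = P²
Y = 9 (Y = (-1 + ((2*(-1))*(-1))²)² = (-1 + (-2*(-1))²)² = (-1 + 2²)² = (-1 + 4)² = 3² = 9)
Z(b) = 9*b
((-22 - 6)*U(1, -6))*Z(-3) = ((-22 - 6)*(-3/7 + (⅐)*(-6)))*(9*(-3)) = -28*(-3/7 - 6/7)*(-27) = -28*(-9/7)*(-27) = 36*(-27) = -972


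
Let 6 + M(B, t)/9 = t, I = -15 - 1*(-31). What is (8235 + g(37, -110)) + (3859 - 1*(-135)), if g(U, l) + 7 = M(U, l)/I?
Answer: 48627/4 ≈ 12157.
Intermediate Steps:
I = 16 (I = -15 + 31 = 16)
M(B, t) = -54 + 9*t
g(U, l) = -83/8 + 9*l/16 (g(U, l) = -7 + (-54 + 9*l)/16 = -7 + (-54 + 9*l)*(1/16) = -7 + (-27/8 + 9*l/16) = -83/8 + 9*l/16)
(8235 + g(37, -110)) + (3859 - 1*(-135)) = (8235 + (-83/8 + (9/16)*(-110))) + (3859 - 1*(-135)) = (8235 + (-83/8 - 495/8)) + (3859 + 135) = (8235 - 289/4) + 3994 = 32651/4 + 3994 = 48627/4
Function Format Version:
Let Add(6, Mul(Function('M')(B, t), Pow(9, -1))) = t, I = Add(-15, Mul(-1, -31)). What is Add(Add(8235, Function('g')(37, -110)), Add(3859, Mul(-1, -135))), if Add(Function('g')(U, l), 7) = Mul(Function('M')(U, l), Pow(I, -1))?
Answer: Rational(48627, 4) ≈ 12157.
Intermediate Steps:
I = 16 (I = Add(-15, 31) = 16)
Function('M')(B, t) = Add(-54, Mul(9, t))
Function('g')(U, l) = Add(Rational(-83, 8), Mul(Rational(9, 16), l)) (Function('g')(U, l) = Add(-7, Mul(Add(-54, Mul(9, l)), Pow(16, -1))) = Add(-7, Mul(Add(-54, Mul(9, l)), Rational(1, 16))) = Add(-7, Add(Rational(-27, 8), Mul(Rational(9, 16), l))) = Add(Rational(-83, 8), Mul(Rational(9, 16), l)))
Add(Add(8235, Function('g')(37, -110)), Add(3859, Mul(-1, -135))) = Add(Add(8235, Add(Rational(-83, 8), Mul(Rational(9, 16), -110))), Add(3859, Mul(-1, -135))) = Add(Add(8235, Add(Rational(-83, 8), Rational(-495, 8))), Add(3859, 135)) = Add(Add(8235, Rational(-289, 4)), 3994) = Add(Rational(32651, 4), 3994) = Rational(48627, 4)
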